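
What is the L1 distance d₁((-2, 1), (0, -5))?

Σ|x_i - y_i| = |-2 - 0| + |1 - (-5)| = 2 + 6 = 8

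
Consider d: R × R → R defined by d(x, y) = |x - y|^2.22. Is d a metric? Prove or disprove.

No. d(x,y) = |x-y|^2.22 fails the triangle inequality since p = 2.22 > 1. Counterexample: x = -2, y = 8, z = 9. d(x,z) = |-2 - 9|^2.22 = 11^2.22 ≈ 205.0651, but d(x,y) + d(y,z) = 10^2.22 + 1^2.22 ≈ 165.9587 + 1 = 166.9587. Since 205.0651 > 166.9587, the triangle inequality is violated.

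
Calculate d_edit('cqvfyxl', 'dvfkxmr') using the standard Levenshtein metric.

Let D[i][j] be the edit distance between the first i characters of 'cqvfyxl' and the first j characters of 'dvfkxmr', with D[i][0] = i, D[0][j] = j, and D[i][j] = D[i-1][j-1] if the characters match, else 1 + min(D[i-1][j], D[i][j-1], D[i-1][j-1]). Filling the table (rows: prefixes of 'cqvfyxl', columns: prefixes of 'dvfkxmr'):
     ε  d  v  f  k  x  m  r
  ε  0  1  2  3  4  5  6  7
  c  1  1  2  3  4  5  6  7
  q  2  2  2  3  4  5  6  7
  v  3  3  2  3  4  5  6  7
  f  4  4  3  2  3  4  5  6
  y  5  5  4  3  3  4  5  6
  x  6  6  5  4  4  3  4  5
  l  7  7  6  5  5  4  4  5
The bottom-right entry gives D[7][7] = 5, so no sequence of fewer than 5 edits works. Backtracking through the table gives one optimal edit sequence (5 edits):
  cqvfyxl → qvfyxl (del c @1)
  qvfyxl → dvfyxl (sub q→d @1)
  dvfyxl → dvfkxl (sub y→k @4)
  dvfkxl → dvfkxml (ins m @6)
  dvfkxml → dvfkxmr (sub l→r @7)
Edit distance = 5.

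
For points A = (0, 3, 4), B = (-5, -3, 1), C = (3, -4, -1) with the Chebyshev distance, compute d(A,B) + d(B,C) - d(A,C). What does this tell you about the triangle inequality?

d(A,B) = max(5, 6, 3) = 6, d(B,C) = max(8, 1, 2) = 8, d(A,C) = max(3, 7, 5) = 7.
d(A,B) + d(B,C) - d(A,C) = 6 + 8 - 7 = 14 - 7 = 7. This is ≥ 0, so the triangle inequality holds for these points.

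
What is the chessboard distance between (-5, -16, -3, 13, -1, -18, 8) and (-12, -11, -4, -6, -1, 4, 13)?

max(|x_i - y_i|) = max(|-5 - (-12)|, |-16 - (-11)|, |-3 - (-4)|, |13 - (-6)|, |-1 - (-1)|, |-18 - 4|, |8 - 13|) = max(7, 5, 1, 19, 0, 22, 5) = 22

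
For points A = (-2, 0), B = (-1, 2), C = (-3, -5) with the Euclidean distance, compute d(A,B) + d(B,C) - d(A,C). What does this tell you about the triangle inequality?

d(A,B) = √(1² + 2²) = √5 ≈ 2.2361, d(B,C) = √(2² + 7²) = √53 ≈ 7.2801, d(A,C) = √(1² + 5²) = √26 ≈ 5.099.
d(A,B) + d(B,C) - d(A,C) = 2.2361 + 7.2801 - 5.099 = 9.5162 - 5.099 = 4.4172 (to 4 decimal places). This is ≥ 0, so the triangle inequality holds for these points.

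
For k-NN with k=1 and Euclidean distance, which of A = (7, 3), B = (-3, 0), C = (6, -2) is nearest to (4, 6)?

Distances: d(A) ≈ 4.2426, d(B) ≈ 9.2195, d(C) ≈ 8.2462. Nearest: A = (7, 3) with distance 4.2426.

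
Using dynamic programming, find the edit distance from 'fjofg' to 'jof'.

Let D[i][j] be the edit distance between the first i characters of 'fjofg' and the first j characters of 'jof', with D[i][0] = i, D[0][j] = j, and D[i][j] = D[i-1][j-1] if the characters match, else 1 + min(D[i-1][j], D[i][j-1], D[i-1][j-1]). Filling the table (rows: prefixes of 'fjofg', columns: prefixes of 'jof'):
     ε  j  o  f
  ε  0  1  2  3
  f  1  1  2  2
  j  2  1  2  3
  o  3  2  1  2
  f  4  3  2  1
  g  5  4  3  2
The bottom-right entry gives D[5][3] = 2, so no sequence of fewer than 2 edits works. Backtracking through the table gives one optimal edit sequence (2 edits):
  fjofg → jofg (del f @1)
  jofg → jof (del g @4)
Edit distance = 2.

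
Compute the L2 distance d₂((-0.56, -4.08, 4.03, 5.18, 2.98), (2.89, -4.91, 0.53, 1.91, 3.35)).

√(Σ(x_i - y_i)²) = √((-0.56 - 2.89)² + (-4.08 - (-4.91))² + (4.03 - 0.53)² + (5.18 - 1.91)² + (2.98 - 3.35)²)
= √((-3.45)² + 0.83² + 3.5² + 3.27² + (-0.37)²) = √(11.9025 + 0.6889 + 12.25 + 10.6929 + 0.1369) = √35.6712 ≈ 5.9725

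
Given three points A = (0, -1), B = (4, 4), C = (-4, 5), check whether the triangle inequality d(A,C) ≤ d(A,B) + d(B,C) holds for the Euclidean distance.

d(A,B) = √(4² + 5²) = √41 ≈ 6.4031, d(B,C) = √(8² + 1²) = √65 ≈ 8.0623, d(A,C) = √(4² + 6²) = √52 ≈ 7.2111.
d(A,C) ≈ 7.2111 ≤ 6.4031 + 8.0623 = 14.4654. Triangle inequality is satisfied.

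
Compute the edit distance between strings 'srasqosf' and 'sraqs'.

Let D[i][j] be the edit distance between the first i characters of 'srasqosf' and the first j characters of 'sraqs', with D[i][0] = i, D[0][j] = j, and D[i][j] = D[i-1][j-1] if the characters match, else 1 + min(D[i-1][j], D[i][j-1], D[i-1][j-1]). Filling the table (rows: prefixes of 'srasqosf', columns: prefixes of 'sraqs'):
     ε  s  r  a  q  s
  ε  0  1  2  3  4  5
  s  1  0  1  2  3  4
  r  2  1  0  1  2  3
  a  3  2  1  0  1  2
  s  4  3  2  1  1  1
  q  5  4  3  2  1  2
  o  6  5  4  3  2  2
  s  7  6  5  4  3  2
  f  8  7  6  5  4  3
The bottom-right entry gives D[8][5] = 3, so no sequence of fewer than 3 edits works. Backtracking through the table gives one optimal edit sequence (3 edits):
  srasqosf → sraqosf (del s @4)
  sraqosf → sraqsf (del o @5)
  sraqsf → sraqs (del f @6)
Edit distance = 3.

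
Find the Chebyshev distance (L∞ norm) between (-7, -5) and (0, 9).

max(|x_i - y_i|) = max(|-7 - 0|, |-5 - 9|) = max(7, 14) = 14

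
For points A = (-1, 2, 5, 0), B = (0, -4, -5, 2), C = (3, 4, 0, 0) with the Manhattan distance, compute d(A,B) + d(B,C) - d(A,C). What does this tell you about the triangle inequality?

d(A,B) = 1 + 6 + 10 + 2 = 19, d(B,C) = 3 + 8 + 5 + 2 = 18, d(A,C) = 4 + 2 + 5 + 0 = 11.
d(A,B) + d(B,C) - d(A,C) = 19 + 18 - 11 = 37 - 11 = 26. This is ≥ 0, so the triangle inequality holds for these points.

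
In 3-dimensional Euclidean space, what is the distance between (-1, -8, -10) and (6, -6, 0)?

√(Σ(x_i - y_i)²) = √((-1 - 6)² + (-8 - (-6))² + (-10 - 0)²)
= √((-7)² + (-2)² + (-10)²) = √(49 + 4 + 100) = √153 ≈ 12.3693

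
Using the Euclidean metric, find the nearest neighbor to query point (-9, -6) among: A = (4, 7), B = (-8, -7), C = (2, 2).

Distances: d(A) ≈ 18.3848, d(B) ≈ 1.4142, d(C) ≈ 13.6015. Nearest: B = (-8, -7) with distance 1.4142.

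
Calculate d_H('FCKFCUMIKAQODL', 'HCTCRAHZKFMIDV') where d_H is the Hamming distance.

Differing positions: 1, 3, 4, 5, 6, 7, 8, 10, 11, 12, 14. Hamming distance = 11.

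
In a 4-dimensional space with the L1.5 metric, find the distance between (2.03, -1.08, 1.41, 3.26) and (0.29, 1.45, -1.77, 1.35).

(Σ|x_i - y_i|^1.5)^(1/1.5) = (|2.03 - 0.29|^1.5 + |-1.08 - 1.45|^1.5 + |1.41 - (-1.77)|^1.5 + |3.26 - 1.35|^1.5)^(1/1.5)
= (1.74^1.5 + 2.53^1.5 + 3.18^1.5 + 1.91^1.5)^(1/1.5) ≈ (2.2952 + 4.0242 + 5.6708 + 2.6397)^(1/1.5) = (14.6299)^(1/1.5) ≈ 5.9817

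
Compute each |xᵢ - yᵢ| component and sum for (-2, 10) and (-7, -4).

Σ|x_i - y_i| = |-2 - (-7)| + |10 - (-4)| = 5 + 14 = 19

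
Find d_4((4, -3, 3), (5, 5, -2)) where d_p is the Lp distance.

(Σ|x_i - y_i|^4)^(1/4) = (|4 - 5|^4 + |-3 - 5|^4 + |3 - (-2)|^4)^(1/4)
= (1^4 + 8^4 + 5^4)^(1/4) = (1 + 4096 + 625)^(1/4) = (4722)^(1/4) ≈ 8.2896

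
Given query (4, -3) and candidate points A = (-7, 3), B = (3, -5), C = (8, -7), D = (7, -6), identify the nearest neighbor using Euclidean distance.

Distances: d(A) ≈ 12.53, d(B) ≈ 2.2361, d(C) ≈ 5.6569, d(D) ≈ 4.2426. Nearest: B = (3, -5) with distance 2.2361.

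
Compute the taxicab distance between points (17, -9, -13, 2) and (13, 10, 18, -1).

Σ|x_i - y_i| = |17 - 13| + |-9 - 10| + |-13 - 18| + |2 - (-1)| = 4 + 19 + 31 + 3 = 57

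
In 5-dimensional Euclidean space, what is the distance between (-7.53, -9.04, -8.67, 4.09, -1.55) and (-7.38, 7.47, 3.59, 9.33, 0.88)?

√(Σ(x_i - y_i)²) = √((-7.53 - (-7.38))² + (-9.04 - 7.47)² + (-8.67 - 3.59)² + (4.09 - 9.33)² + (-1.55 - 0.88)²)
= √((-0.15)² + (-16.51)² + (-12.26)² + (-5.24)² + (-2.43)²) = √(0.0225 + 272.5801 + 150.3076 + 27.4576 + 5.9049) = √456.2727 ≈ 21.3605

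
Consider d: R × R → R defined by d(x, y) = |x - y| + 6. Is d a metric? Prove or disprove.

No. d fails identity of indiscernibles (specifically d(x,x) = 0): d(-2, -2) = |-2 - (-2)| + 6 = 0 + 6 = 6 ≠ 0.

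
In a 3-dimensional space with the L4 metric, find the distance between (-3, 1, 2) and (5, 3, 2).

(Σ|x_i - y_i|^4)^(1/4) = (|-3 - 5|^4 + |1 - 3|^4 + |2 - 2|^4)^(1/4)
= (8^4 + 2^4 + 0^4)^(1/4) = (4096 + 16 + 0)^(1/4) = (4112)^(1/4) ≈ 8.0078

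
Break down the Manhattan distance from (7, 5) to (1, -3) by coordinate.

Σ|x_i - y_i| = |7 - 1| + |5 - (-3)| = 6 + 8 = 14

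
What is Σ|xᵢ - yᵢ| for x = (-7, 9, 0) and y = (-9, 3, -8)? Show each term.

Σ|x_i - y_i| = |-7 - (-9)| + |9 - 3| + |0 - (-8)| = 2 + 6 + 8 = 16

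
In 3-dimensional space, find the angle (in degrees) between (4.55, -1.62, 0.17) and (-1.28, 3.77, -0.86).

With u = (4.55, -1.62, 0.17), v = (-1.28, 3.77, -0.86):
u·v = 4.55·(-1.28) + (-1.62)·3.77 + 0.17·(-0.86) = (-5.824) + (-6.1074) + (-0.1462) = -12.0776.
|u| = √(4.55² + (-1.62)² + 0.17²) = √(20.7025 + 2.6244 + 0.0289) = √23.3558, |v| = √((-1.28)² + 3.77² + (-0.86)²) = √(1.6384 + 14.2129 + 0.7396) = √16.5909.
cos θ = (u·v)/(|u||v|) = -12.0776/(√23.3558·√16.5909) ≈ -0.613548
θ = arccos(-0.613548) ≈ 127.85°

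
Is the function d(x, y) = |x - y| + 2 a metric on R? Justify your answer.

No. d fails identity of indiscernibles (specifically d(x,x) = 0): d(-7, -7) = |-7 - (-7)| + 2 = 0 + 2 = 2 ≠ 0.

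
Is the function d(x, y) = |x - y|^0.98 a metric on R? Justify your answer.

Yes. With 0 < p = 0.98 ≤ 1, d(x,y) = |x-y|^0.98 is a metric on R. Non-negativity and symmetry are immediate; |x-y|^0.98 = 0 ⟺ |x-y| = 0 ⟺ x = y. For the triangle inequality, the function t ↦ t^0.98 is subadditive on [0,∞) when p ≤ 1, so |x-z|^0.98 ≤ (|x-y| + |y-z|)^0.98 ≤ |x-y|^0.98 + |y-z|^0.98.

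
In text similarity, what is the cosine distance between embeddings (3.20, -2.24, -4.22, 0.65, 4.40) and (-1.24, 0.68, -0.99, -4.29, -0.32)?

With u = (3.20, -2.24, -4.22, 0.65, 4.40), v = (-1.24, 0.68, -0.99, -4.29, -0.32):
u·v = 3.2·(-1.24) + (-2.24)·0.68 + (-4.22)·(-0.99) + 0.65·(-4.29) + 4.4·(-0.32) = (-3.968) + (-1.5232) + 4.1778 + (-2.7885) + (-1.408) = -5.5099.
|u| = √(3.2² + (-2.24)² + (-4.22)² + 0.65² + 4.4²) = √(10.24 + 5.0176 + 17.8084 + 0.4225 + 19.36) = √52.8485, |v| = √((-1.24)² + 0.68² + (-0.99)² + (-4.29)² + (-0.32)²) = √(1.5376 + 0.4624 + 0.9801 + 18.4041 + 0.1024) = √21.4866.
cos θ = (u·v)/(|u||v|) = -5.5099/(√52.8485·√21.4866) ≈ -0.1635
Cosine distance = 1 - cos θ ≈ 1 - (-0.1635) = 1.1635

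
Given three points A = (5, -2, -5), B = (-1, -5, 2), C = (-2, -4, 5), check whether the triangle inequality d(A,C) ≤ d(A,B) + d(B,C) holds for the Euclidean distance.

d(A,B) = √(6² + 3² + 7²) = √94 ≈ 9.6954, d(B,C) = √(1² + 1² + 3²) = √11 ≈ 3.3166, d(A,C) = √(7² + 2² + 10²) = √153 ≈ 12.3693.
d(A,C) ≈ 12.3693 ≤ 9.6954 + 3.3166 = 13.012. Triangle inequality is satisfied.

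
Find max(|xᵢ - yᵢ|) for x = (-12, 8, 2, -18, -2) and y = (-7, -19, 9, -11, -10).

max(|x_i - y_i|) = max(|-12 - (-7)|, |8 - (-19)|, |2 - 9|, |-18 - (-11)|, |-2 - (-10)|) = max(5, 27, 7, 7, 8) = 27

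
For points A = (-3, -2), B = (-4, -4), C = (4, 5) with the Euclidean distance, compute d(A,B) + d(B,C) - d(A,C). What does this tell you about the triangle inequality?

d(A,B) = √(1² + 2²) = √5 ≈ 2.2361, d(B,C) = √(8² + 9²) = √145 ≈ 12.0416, d(A,C) = √(7² + 7²) = √98 ≈ 9.8995.
d(A,B) + d(B,C) - d(A,C) = 2.2361 + 12.0416 - 9.8995 = 14.2777 - 9.8995 = 4.3782 (to 4 decimal places). This is ≥ 0, so the triangle inequality holds for these points.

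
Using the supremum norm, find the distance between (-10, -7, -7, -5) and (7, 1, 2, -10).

max(|x_i - y_i|) = max(|-10 - 7|, |-7 - 1|, |-7 - 2|, |-5 - (-10)|) = max(17, 8, 9, 5) = 17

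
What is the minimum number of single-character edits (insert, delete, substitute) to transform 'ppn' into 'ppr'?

Let D[i][j] be the edit distance between the first i characters of 'ppn' and the first j characters of 'ppr', with D[i][0] = i, D[0][j] = j, and D[i][j] = D[i-1][j-1] if the characters match, else 1 + min(D[i-1][j], D[i][j-1], D[i-1][j-1]). Filling the table (rows: prefixes of 'ppn', columns: prefixes of 'ppr'):
     ε  p  p  r
  ε  0  1  2  3
  p  1  0  1  2
  p  2  1  0  1
  n  3  2  1  1
The bottom-right entry gives D[3][3] = 1, so no sequence of fewer than 1 edit works. Backtracking through the table gives one optimal edit sequence (1 edit):
  ppn → ppr (sub n→r @3)
Edit distance = 1.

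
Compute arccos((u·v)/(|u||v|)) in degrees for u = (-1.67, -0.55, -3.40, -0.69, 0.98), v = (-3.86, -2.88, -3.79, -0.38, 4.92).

With u = (-1.67, -0.55, -3.40, -0.69, 0.98), v = (-3.86, -2.88, -3.79, -0.38, 4.92):
u·v = (-1.67)·(-3.86) + (-0.55)·(-2.88) + (-3.4)·(-3.79) + (-0.69)·(-0.38) + 0.98·4.92 = 6.4462 + 1.584 + 12.886 + 0.2622 + 4.8216 = 26.
|u| = √((-1.67)² + (-0.55)² + (-3.4)² + (-0.69)² + 0.98²) = √(2.7889 + 0.3025 + 11.56 + 0.4761 + 0.9604) = √16.0879, |v| = √((-3.86)² + (-2.88)² + (-3.79)² + (-0.38)² + 4.92²) = √(14.8996 + 8.2944 + 14.3641 + 0.1444 + 24.2064) = √61.9089.
cos θ = (u·v)/(|u||v|) = 26/(√16.0879·√61.9089) ≈ 0.823848
θ = arccos(0.823848) ≈ 34.53°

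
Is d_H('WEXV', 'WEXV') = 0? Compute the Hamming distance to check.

Differing positions: none. Hamming distance = 0, so the claim is true.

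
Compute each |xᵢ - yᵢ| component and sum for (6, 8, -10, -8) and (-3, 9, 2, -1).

Σ|x_i - y_i| = |6 - (-3)| + |8 - 9| + |-10 - 2| + |-8 - (-1)| = 9 + 1 + 12 + 7 = 29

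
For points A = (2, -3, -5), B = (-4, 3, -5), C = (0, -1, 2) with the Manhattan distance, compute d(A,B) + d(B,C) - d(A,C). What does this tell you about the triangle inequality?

d(A,B) = 6 + 6 + 0 = 12, d(B,C) = 4 + 4 + 7 = 15, d(A,C) = 2 + 2 + 7 = 11.
d(A,B) + d(B,C) - d(A,C) = 12 + 15 - 11 = 27 - 11 = 16. This is ≥ 0, so the triangle inequality holds for these points.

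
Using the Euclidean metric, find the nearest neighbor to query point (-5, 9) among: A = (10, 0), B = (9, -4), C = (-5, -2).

Distances: d(A) ≈ 17.4929, d(B) ≈ 19.105, d(C) = 11. Nearest: C = (-5, -2) with distance 11.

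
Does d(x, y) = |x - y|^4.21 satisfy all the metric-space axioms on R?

No. d(x,y) = |x-y|^4.21 fails the triangle inequality since p = 4.21 > 1. Counterexample: x = 5, y = 10, z = 15. d(x,z) = |5 - 15|^4.21 = 10^4.21 ≈ 16218.101, but d(x,y) + d(y,z) = 5^4.21 + 5^4.21 ≈ 876.322 + 876.322 = 1752.644. Since 16218.101 > 1752.644, the triangle inequality is violated.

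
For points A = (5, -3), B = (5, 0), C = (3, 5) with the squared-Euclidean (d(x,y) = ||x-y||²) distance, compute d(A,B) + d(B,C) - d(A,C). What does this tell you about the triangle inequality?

d(A,B) = 0² + 3² = 9, d(B,C) = 2² + 5² = 29, d(A,C) = 2² + 8² = 68.
d(A,B) + d(B,C) - d(A,C) = 9 + 29 - 68 = 38 - 68 = -30. This is < 0, so the triangle inequality FAILS for these points (squared-Euclidean is not a metric).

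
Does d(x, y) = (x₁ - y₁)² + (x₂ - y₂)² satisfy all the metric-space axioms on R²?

No. The squared Euclidean distance fails the triangle inequality. Counterexample: x = (0, 0), y = (5, 3), z = (10, 6). d(x,z) = 10² + 6² = 136, but d(x,y) + d(y,z) = (5² + 3²) + (5² + 3²) = 34 + 34 = 68. Since 136 > 68, the triangle inequality is violated. (Note: √d, the ordinary Euclidean distance, IS a metric.)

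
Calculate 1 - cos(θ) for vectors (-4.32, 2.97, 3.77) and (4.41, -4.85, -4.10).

With u = (-4.32, 2.97, 3.77), v = (4.41, -4.85, -4.10):
u·v = (-4.32)·4.41 + 2.97·(-4.85) + 3.77·(-4.1) = (-19.0512) + (-14.4045) + (-15.457) = -48.9127.
|u| = √((-4.32)² + 2.97² + 3.77²) = √(18.6624 + 8.8209 + 14.2129) = √41.6962, |v| = √(4.41² + (-4.85)² + (-4.1)²) = √(19.4481 + 23.5225 + 16.81) = √59.7806.
cos θ = (u·v)/(|u||v|) = -48.9127/(√41.6962·√59.7806) ≈ -0.9797
Cosine distance = 1 - cos θ ≈ 1 - (-0.9797) = 1.9797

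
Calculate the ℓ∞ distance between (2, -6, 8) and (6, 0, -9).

max(|x_i - y_i|) = max(|2 - 6|, |-6 - 0|, |8 - (-9)|) = max(4, 6, 17) = 17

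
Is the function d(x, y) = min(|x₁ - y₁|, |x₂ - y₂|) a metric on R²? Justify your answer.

No. d fails identity of indiscernibles: take x = (4, 0) and y = (4, 6). Then d(x,y) = min(|4 - 4|, |0 - 6|) = min(0, 6) = 0, yet x ≠ y.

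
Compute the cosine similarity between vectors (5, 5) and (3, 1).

With u = (5, 5), v = (3, 1):
u·v = 5·3 + 5·1 = 15 + 5 = 20.
|u| = √(5² + 5²) = √50, |v| = √(3² + 1²) = √10, so |u||v| = √(50·10) = √500.
cos θ = (u·v)/(|u||v|) = 20/√500 ≈ 0.8944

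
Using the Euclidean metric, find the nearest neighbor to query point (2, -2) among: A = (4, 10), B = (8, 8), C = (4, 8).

Distances: d(A) ≈ 12.1655, d(B) ≈ 11.6619, d(C) ≈ 10.198. Nearest: C = (4, 8) with distance 10.198.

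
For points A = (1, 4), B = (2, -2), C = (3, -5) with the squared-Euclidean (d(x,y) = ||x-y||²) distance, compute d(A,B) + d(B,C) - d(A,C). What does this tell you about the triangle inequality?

d(A,B) = 1² + 6² = 37, d(B,C) = 1² + 3² = 10, d(A,C) = 2² + 9² = 85.
d(A,B) + d(B,C) - d(A,C) = 37 + 10 - 85 = 47 - 85 = -38. This is < 0, so the triangle inequality FAILS for these points (squared-Euclidean is not a metric).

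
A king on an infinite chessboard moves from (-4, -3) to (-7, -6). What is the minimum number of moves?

max(|x_i - y_i|) = max(|-4 - (-7)|, |-3 - (-6)|) = max(3, 3) = 3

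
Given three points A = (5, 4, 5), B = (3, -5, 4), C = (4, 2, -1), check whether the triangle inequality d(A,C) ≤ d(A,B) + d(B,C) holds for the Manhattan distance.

d(A,B) = 2 + 9 + 1 = 12, d(B,C) = 1 + 7 + 5 = 13, d(A,C) = 1 + 2 + 6 = 9.
d(A,C) = 9 ≤ 12 + 13 = 25. Triangle inequality is satisfied.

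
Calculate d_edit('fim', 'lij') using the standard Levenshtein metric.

Let D[i][j] be the edit distance between the first i characters of 'fim' and the first j characters of 'lij', with D[i][0] = i, D[0][j] = j, and D[i][j] = D[i-1][j-1] if the characters match, else 1 + min(D[i-1][j], D[i][j-1], D[i-1][j-1]). Filling the table (rows: prefixes of 'fim', columns: prefixes of 'lij'):
     ε  l  i  j
  ε  0  1  2  3
  f  1  1  2  3
  i  2  2  1  2
  m  3  3  2  2
The bottom-right entry gives D[3][3] = 2, so no sequence of fewer than 2 edits works. Backtracking through the table gives one optimal edit sequence (2 edits):
  fim → lim (sub f→l @1)
  lim → lij (sub m→j @3)
Edit distance = 2.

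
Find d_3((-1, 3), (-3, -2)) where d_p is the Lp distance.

(Σ|x_i - y_i|^3)^(1/3) = (|-1 - (-3)|^3 + |3 - (-2)|^3)^(1/3)
= (2^3 + 5^3)^(1/3) = (8 + 125)^(1/3) = (133)^(1/3) ≈ 5.1045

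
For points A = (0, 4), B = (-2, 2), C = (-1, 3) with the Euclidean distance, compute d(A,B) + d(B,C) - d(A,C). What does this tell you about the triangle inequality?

d(A,B) = √(2² + 2²) = √8 ≈ 2.8284, d(B,C) = √(1² + 1²) = √2 ≈ 1.4142, d(A,C) = √(1² + 1²) = √2 ≈ 1.4142.
d(A,B) + d(B,C) - d(A,C) = 2.8284 + 1.4142 - 1.4142 = 4.2426 - 1.4142 = 2.8284 (to 4 decimal places). This is ≥ 0, so the triangle inequality holds for these points.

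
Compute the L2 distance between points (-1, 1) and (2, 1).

(Σ|x_i - y_i|^2)^(1/2) = (|-1 - 2|^2 + |1 - 1|^2)^(1/2)
= (3^2 + 0^2)^(1/2) = (9 + 0)^(1/2) = (9)^(1/2) = 3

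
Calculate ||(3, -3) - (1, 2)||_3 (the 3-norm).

(Σ|x_i - y_i|^3)^(1/3) = (|3 - 1|^3 + |-3 - 2|^3)^(1/3)
= (2^3 + 5^3)^(1/3) = (8 + 125)^(1/3) = (133)^(1/3) ≈ 5.1045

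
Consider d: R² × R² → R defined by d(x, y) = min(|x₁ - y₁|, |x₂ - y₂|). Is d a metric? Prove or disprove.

No. d fails identity of indiscernibles: take x = (4, 0) and y = (4, 2). Then d(x,y) = min(|4 - 4|, |0 - 2|) = min(0, 2) = 0, yet x ≠ y.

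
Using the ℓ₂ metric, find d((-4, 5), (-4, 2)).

√(Σ(x_i - y_i)²) = √((-4 - (-4))² + (5 - 2)²)
= √(0² + 3²) = √(0 + 9) = √9 = 3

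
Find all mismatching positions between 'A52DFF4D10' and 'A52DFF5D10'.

Differing positions: 7. Hamming distance = 1.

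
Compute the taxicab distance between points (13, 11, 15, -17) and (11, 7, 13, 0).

Σ|x_i - y_i| = |13 - 11| + |11 - 7| + |15 - 13| + |-17 - 0| = 2 + 4 + 2 + 17 = 25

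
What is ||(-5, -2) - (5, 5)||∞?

max(|x_i - y_i|) = max(|-5 - 5|, |-2 - 5|) = max(10, 7) = 10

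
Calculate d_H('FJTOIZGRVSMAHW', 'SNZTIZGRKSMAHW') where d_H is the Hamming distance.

Differing positions: 1, 2, 3, 4, 9. Hamming distance = 5.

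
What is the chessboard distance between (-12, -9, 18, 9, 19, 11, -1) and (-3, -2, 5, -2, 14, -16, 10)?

max(|x_i - y_i|) = max(|-12 - (-3)|, |-9 - (-2)|, |18 - 5|, |9 - (-2)|, |19 - 14|, |11 - (-16)|, |-1 - 10|) = max(9, 7, 13, 11, 5, 27, 11) = 27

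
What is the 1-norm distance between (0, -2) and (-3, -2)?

Σ|x_i - y_i| = |0 - (-3)| + |-2 - (-2)| = 3 + 0 = 3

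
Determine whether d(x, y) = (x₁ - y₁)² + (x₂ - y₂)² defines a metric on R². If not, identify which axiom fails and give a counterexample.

No. The squared Euclidean distance fails the triangle inequality. Counterexample: x = (0, 0), y = (5, 4), z = (10, 8). d(x,z) = 10² + 8² = 164, but d(x,y) + d(y,z) = (5² + 4²) + (5² + 4²) = 41 + 41 = 82. Since 164 > 82, the triangle inequality is violated. (Note: √d, the ordinary Euclidean distance, IS a metric.)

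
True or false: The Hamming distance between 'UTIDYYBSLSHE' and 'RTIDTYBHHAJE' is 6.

Differing positions: 1, 5, 8, 9, 10, 11. Hamming distance = 6, so the claim is true.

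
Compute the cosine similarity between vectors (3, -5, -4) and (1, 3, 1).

With u = (3, -5, -4), v = (1, 3, 1):
u·v = 3·1 + (-5)·3 + (-4)·1 = 3 + (-15) + (-4) = -16.
|u| = √(3² + (-5)² + (-4)²) = √50, |v| = √(1² + 3² + 1²) = √11, so |u||v| = √(50·11) = √550.
cos θ = (u·v)/(|u||v|) = -16/√550 ≈ -0.6822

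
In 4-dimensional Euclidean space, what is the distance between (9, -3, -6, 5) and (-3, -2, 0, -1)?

√(Σ(x_i - y_i)²) = √((9 - (-3))² + (-3 - (-2))² + (-6 - 0)² + (5 - (-1))²)
= √(12² + (-1)² + (-6)² + 6²) = √(144 + 1 + 36 + 36) = √217 ≈ 14.7309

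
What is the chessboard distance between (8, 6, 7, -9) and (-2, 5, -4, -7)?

max(|x_i - y_i|) = max(|8 - (-2)|, |6 - 5|, |7 - (-4)|, |-9 - (-7)|) = max(10, 1, 11, 2) = 11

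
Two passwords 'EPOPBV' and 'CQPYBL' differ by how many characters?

Differing positions: 1, 2, 3, 4, 6. Hamming distance = 5.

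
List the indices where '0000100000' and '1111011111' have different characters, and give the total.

Differing positions: 1, 2, 3, 4, 5, 6, 7, 8, 9, 10. Hamming distance = 10.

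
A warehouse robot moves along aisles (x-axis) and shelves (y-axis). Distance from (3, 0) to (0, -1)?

Σ|x_i - y_i| = |3 - 0| + |0 - (-1)| = 3 + 1 = 4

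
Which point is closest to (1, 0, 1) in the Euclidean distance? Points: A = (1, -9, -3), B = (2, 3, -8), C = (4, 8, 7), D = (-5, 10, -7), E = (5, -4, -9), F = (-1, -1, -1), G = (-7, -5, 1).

Distances: d(A) ≈ 9.8489, d(B) ≈ 9.5394, d(C) ≈ 10.4403, d(D) ≈ 14.1421, d(E) ≈ 11.4891, d(F) = 3, d(G) ≈ 9.434. Nearest: F = (-1, -1, -1) with distance 3.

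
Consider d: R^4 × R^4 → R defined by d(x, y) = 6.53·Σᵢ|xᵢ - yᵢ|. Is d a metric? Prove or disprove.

Yes. The L1 (Manhattan) norm induces a metric on R^4, and multiplying a metric by a positive constant 6.53 > 0 preserves all four axioms: non-negativity (6.53·||x-y|| ≥ 0), identity (6.53·||x-y|| = 0 ⟺ ||x-y|| = 0 ⟺ x = y), symmetry (||x-y|| = ||y-x||), and the triangle inequality (6.53·||x-z|| ≤ 6.53·||x-y|| + 6.53·||y-z||). So d is a metric.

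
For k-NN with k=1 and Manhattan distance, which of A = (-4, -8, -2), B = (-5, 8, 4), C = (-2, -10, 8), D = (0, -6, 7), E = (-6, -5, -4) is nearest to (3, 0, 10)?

Distances: d(A) = 27, d(B) = 22, d(C) = 17, d(D) = 12, d(E) = 28. Nearest: D = (0, -6, 7) with distance 12.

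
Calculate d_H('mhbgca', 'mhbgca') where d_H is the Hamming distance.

Differing positions: none. Hamming distance = 0.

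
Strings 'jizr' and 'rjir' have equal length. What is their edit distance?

Let D[i][j] be the edit distance between the first i characters of 'jizr' and the first j characters of 'rjir', with D[i][0] = i, D[0][j] = j, and D[i][j] = D[i-1][j-1] if the characters match, else 1 + min(D[i-1][j], D[i][j-1], D[i-1][j-1]). Filling the table (rows: prefixes of 'jizr', columns: prefixes of 'rjir'):
     ε  r  j  i  r
  ε  0  1  2  3  4
  j  1  1  1  2  3
  i  2  2  2  1  2
  z  3  3  3  2  2
  r  4  3  4  3  2
The bottom-right entry gives D[4][4] = 2, so no sequence of fewer than 2 edits works. Backtracking through the table gives one optimal edit sequence (2 edits):
  jizr → rjizr (ins r @1)
  rjizr → rjir (del z @4)
Edit distance = 2.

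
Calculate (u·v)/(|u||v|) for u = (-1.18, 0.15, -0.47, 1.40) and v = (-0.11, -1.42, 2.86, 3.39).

With u = (-1.18, 0.15, -0.47, 1.40), v = (-0.11, -1.42, 2.86, 3.39):
u·v = (-1.18)·(-0.11) + 0.15·(-1.42) + (-0.47)·2.86 + 1.4·3.39 = 0.1298 + (-0.213) + (-1.3442) + 4.746 = 3.3186.
|u| = √((-1.18)² + 0.15² + (-0.47)² + 1.4²) = √(1.3924 + 0.0225 + 0.2209 + 1.96) = √3.5958, |v| = √((-0.11)² + (-1.42)² + 2.86² + 3.39²) = √(0.0121 + 2.0164 + 8.1796 + 11.4921) = √21.7002.
cos θ = (u·v)/(|u||v|) = 3.3186/(√3.5958·√21.7002) ≈ 0.3757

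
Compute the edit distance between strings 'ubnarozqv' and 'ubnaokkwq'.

Let D[i][j] be the edit distance between the first i characters of 'ubnarozqv' and the first j characters of 'ubnaokkwq', with D[i][0] = i, D[0][j] = j, and D[i][j] = D[i-1][j-1] if the characters match, else 1 + min(D[i-1][j], D[i][j-1], D[i-1][j-1]). Filling the table (rows: prefixes of 'ubnarozqv', columns: prefixes of 'ubnaokkwq'):
     ε  u  b  n  a  o  k  k  w  q
  ε  0  1  2  3  4  5  6  7  8  9
  u  1  0  1  2  3  4  5  6  7  8
  b  2  1  0  1  2  3  4  5  6  7
  n  3  2  1  0  1  2  3  4  5  6
  a  4  3  2  1  0  1  2  3  4  5
  r  5  4  3  2  1  1  2  3  4  5
  o  6  5  4  3  2  1  2  3  4  5
  z  7  6  5  4  3  2  2  3  4  5
  q  8  7  6  5  4  3  3  3  4  4
  v  9  8  7  6  5  4  4  4  4  5
The bottom-right entry gives D[9][9] = 5, so no sequence of fewer than 5 edits works. Backtracking through the table gives one optimal edit sequence (5 edits):
  ubnarozqv → ubnaoozqv (sub r→o @5)
  ubnaoozqv → ubnaokzqv (sub o→k @6)
  ubnaokzqv → ubnaokkqv (sub z→k @7)
  ubnaokkqv → ubnaokkwv (sub q→w @8)
  ubnaokkwv → ubnaokkwq (sub v→q @9)
Edit distance = 5.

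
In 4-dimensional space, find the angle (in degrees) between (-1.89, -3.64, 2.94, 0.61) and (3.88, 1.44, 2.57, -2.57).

With u = (-1.89, -3.64, 2.94, 0.61), v = (3.88, 1.44, 2.57, -2.57):
u·v = (-1.89)·3.88 + (-3.64)·1.44 + 2.94·2.57 + 0.61·(-2.57) = (-7.3332) + (-5.2416) + 7.5558 + (-1.5677) = -6.5867.
|u| = √((-1.89)² + (-3.64)² + 2.94² + 0.61²) = √(3.5721 + 13.2496 + 8.6436 + 0.3721) = √25.8374, |v| = √(3.88² + 1.44² + 2.57² + (-2.57)²) = √(15.0544 + 2.0736 + 6.6049 + 6.6049) = √30.3378.
cos θ = (u·v)/(|u||v|) = -6.5867/(√25.8374·√30.3378) ≈ -0.235262
θ = arccos(-0.235262) ≈ 103.61°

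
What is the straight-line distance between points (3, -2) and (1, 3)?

√(Σ(x_i - y_i)²) = √((3 - 1)² + (-2 - 3)²)
= √(2² + (-5)²) = √(4 + 25) = √29 ≈ 5.3852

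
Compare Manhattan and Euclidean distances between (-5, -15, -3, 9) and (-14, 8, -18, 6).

L1 = |-5 - (-14)| + |-15 - 8| + |-3 - (-18)| + |9 - 6| = 9 + 23 + 15 + 3 = 50
L2 = √(9² + 23² + 15² + 3²) = √844 ≈ 29.0517
L1 ≥ L2 always (equality iff movement is along one axis); L1 > L2 here.
Ratio L1/L2 = 50/√844 ≈ 1.7211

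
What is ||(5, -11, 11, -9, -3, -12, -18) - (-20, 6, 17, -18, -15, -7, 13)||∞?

max(|x_i - y_i|) = max(|5 - (-20)|, |-11 - 6|, |11 - 17|, |-9 - (-18)|, |-3 - (-15)|, |-12 - (-7)|, |-18 - 13|) = max(25, 17, 6, 9, 12, 5, 31) = 31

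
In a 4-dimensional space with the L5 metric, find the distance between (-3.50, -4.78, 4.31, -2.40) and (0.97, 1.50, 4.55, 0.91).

(Σ|x_i - y_i|^5)^(1/5) = (|-3.5 - 0.97|^5 + |-4.78 - 1.5|^5 + |4.31 - 4.55|^5 + |-2.4 - 0.91|^5)^(1/5)
= (4.47^5 + 6.28^5 + 0.24^5 + 3.31^5)^(1/5) ≈ (1784.5866 + 9767.8328 + 0.0008 + 397.3196)^(1/5) = (11949.7398)^(1/5) ≈ 6.5384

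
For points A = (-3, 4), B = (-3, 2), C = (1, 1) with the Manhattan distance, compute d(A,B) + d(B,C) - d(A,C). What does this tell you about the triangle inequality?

d(A,B) = 0 + 2 = 2, d(B,C) = 4 + 1 = 5, d(A,C) = 4 + 3 = 7.
d(A,B) + d(B,C) - d(A,C) = 2 + 5 - 7 = 7 - 7 = 0. This is ≥ 0, so the triangle inequality holds for these points.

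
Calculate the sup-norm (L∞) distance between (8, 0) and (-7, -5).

max(|x_i - y_i|) = max(|8 - (-7)|, |0 - (-5)|) = max(15, 5) = 15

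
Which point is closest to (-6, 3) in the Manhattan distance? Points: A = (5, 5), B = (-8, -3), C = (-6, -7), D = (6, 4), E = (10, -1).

Distances: d(A) = 13, d(B) = 8, d(C) = 10, d(D) = 13, d(E) = 20. Nearest: B = (-8, -3) with distance 8.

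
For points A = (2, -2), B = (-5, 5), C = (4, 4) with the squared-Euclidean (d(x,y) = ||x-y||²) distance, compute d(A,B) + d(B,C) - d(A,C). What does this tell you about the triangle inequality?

d(A,B) = 7² + 7² = 98, d(B,C) = 9² + 1² = 82, d(A,C) = 2² + 6² = 40.
d(A,B) + d(B,C) - d(A,C) = 98 + 82 - 40 = 180 - 40 = 140. This is ≥ 0, so the triangle inequality holds for these points.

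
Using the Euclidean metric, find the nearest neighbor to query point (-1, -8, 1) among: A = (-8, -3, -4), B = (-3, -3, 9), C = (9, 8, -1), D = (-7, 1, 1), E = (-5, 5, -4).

Distances: d(A) ≈ 9.9499, d(B) ≈ 9.6437, d(C) ≈ 18.9737, d(D) ≈ 10.8167, d(E) ≈ 14.4914. Nearest: B = (-3, -3, 9) with distance 9.6437.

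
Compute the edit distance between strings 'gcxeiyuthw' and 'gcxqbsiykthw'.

Let D[i][j] be the edit distance between the first i characters of 'gcxeiyuthw' and the first j characters of 'gcxqbsiykthw', with D[i][0] = i, D[0][j] = j, and D[i][j] = D[i-1][j-1] if the characters match, else 1 + min(D[i-1][j], D[i][j-1], D[i-1][j-1]). Filling the table (rows: prefixes of 'gcxeiyuthw', columns: prefixes of 'gcxqbsiykthw'):
     ε  g  c  x  q  b  s  i  y  k  t  h  w
  ε  0  1  2  3  4  5  6  7  8  9 10 11 12
  g  1  0  1  2  3  4  5  6  7  8  9 10 11
  c  2  1  0  1  2  3  4  5  6  7  8  9 10
  x  3  2  1  0  1  2  3  4  5  6  7  8  9
  e  4  3  2  1  1  2  3  4  5  6  7  8  9
  i  5  4  3  2  2  2  3  3  4  5  6  7  8
  y  6  5  4  3  3  3  3  4  3  4  5  6  7
  u  7  6  5  4  4  4  4  4  4  4  5  6  7
  t  8  7  6  5  5  5  5  5  5  5  4  5  6
  h  9  8  7  6  6  6  6  6  6  6  5  4  5
  w 10  9  8  7  7  7  7  7  7  7  6  5  4
The bottom-right entry gives D[10][12] = 4, so no sequence of fewer than 4 edits works. Backtracking through the table gives one optimal edit sequence (4 edits):
  gcxeiyuthw → gcxqeiyuthw (ins q @4)
  gcxqeiyuthw → gcxqbeiyuthw (ins b @5)
  gcxqbeiyuthw → gcxqbsiyuthw (sub e→s @6)
  gcxqbsiyuthw → gcxqbsiykthw (sub u→k @9)
Edit distance = 4.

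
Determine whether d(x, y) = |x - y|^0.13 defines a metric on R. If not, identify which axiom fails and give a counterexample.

Yes. With 0 < p = 0.13 ≤ 1, d(x,y) = |x-y|^0.13 is a metric on R. Non-negativity and symmetry are immediate; |x-y|^0.13 = 0 ⟺ |x-y| = 0 ⟺ x = y. For the triangle inequality, the function t ↦ t^0.13 is subadditive on [0,∞) when p ≤ 1, so |x-z|^0.13 ≤ (|x-y| + |y-z|)^0.13 ≤ |x-y|^0.13 + |y-z|^0.13.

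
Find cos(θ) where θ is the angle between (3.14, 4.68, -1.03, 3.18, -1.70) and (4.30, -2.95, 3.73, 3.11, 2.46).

With u = (3.14, 4.68, -1.03, 3.18, -1.70), v = (4.30, -2.95, 3.73, 3.11, 2.46):
u·v = 3.14·4.3 + 4.68·(-2.95) + (-1.03)·3.73 + 3.18·3.11 + (-1.7)·2.46 = 13.502 + (-13.806) + (-3.8419) + 9.8898 + (-4.182) = 1.5619.
|u| = √(3.14² + 4.68² + (-1.03)² + 3.18² + (-1.7)²) = √(9.8596 + 21.9024 + 1.0609 + 10.1124 + 2.89) = √45.8253, |v| = √(4.3² + (-2.95)² + 3.73² + 3.11² + 2.46²) = √(18.49 + 8.7025 + 13.9129 + 9.6721 + 6.0516) = √56.8291.
cos θ = (u·v)/(|u||v|) = 1.5619/(√45.8253·√56.8291) ≈ 0.0306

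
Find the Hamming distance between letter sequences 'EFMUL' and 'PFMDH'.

Differing positions: 1, 4, 5. Hamming distance = 3.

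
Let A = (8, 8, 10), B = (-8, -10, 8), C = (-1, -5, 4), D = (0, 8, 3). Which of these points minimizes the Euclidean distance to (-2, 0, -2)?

Distances: d(A) ≈ 17.5499, d(B) ≈ 15.3623, d(C) ≈ 7.874, d(D) ≈ 9.6437. Nearest: C = (-1, -5, 4) with distance 7.874.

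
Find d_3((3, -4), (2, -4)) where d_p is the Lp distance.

(Σ|x_i - y_i|^3)^(1/3) = (|3 - 2|^3 + |-4 - (-4)|^3)^(1/3)
= (1^3 + 0^3)^(1/3) = (1 + 0)^(1/3) = (1)^(1/3) = 1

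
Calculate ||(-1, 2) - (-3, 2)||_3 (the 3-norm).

(Σ|x_i - y_i|^3)^(1/3) = (|-1 - (-3)|^3 + |2 - 2|^3)^(1/3)
= (2^3 + 0^3)^(1/3) = (8 + 0)^(1/3) = (8)^(1/3) = 2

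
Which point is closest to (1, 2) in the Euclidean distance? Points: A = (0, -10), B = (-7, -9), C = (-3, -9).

Distances: d(A) ≈ 12.0416, d(B) ≈ 13.6015, d(C) ≈ 11.7047. Nearest: C = (-3, -9) with distance 11.7047.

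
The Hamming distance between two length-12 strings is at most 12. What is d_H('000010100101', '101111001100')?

Differing positions: 1, 3, 4, 6, 7, 9, 12. Hamming distance = 7. The maximum possible Hamming distance for length-12 strings is 12, so d_H/12 = 7/12 ≈ 0.5833.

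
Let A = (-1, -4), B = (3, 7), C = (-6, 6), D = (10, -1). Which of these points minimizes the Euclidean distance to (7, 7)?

Distances: d(A) ≈ 13.6015, d(B) = 4, d(C) ≈ 13.0384, d(D) ≈ 8.544. Nearest: B = (3, 7) with distance 4.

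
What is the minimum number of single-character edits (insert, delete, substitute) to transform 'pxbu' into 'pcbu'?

Let D[i][j] be the edit distance between the first i characters of 'pxbu' and the first j characters of 'pcbu', with D[i][0] = i, D[0][j] = j, and D[i][j] = D[i-1][j-1] if the characters match, else 1 + min(D[i-1][j], D[i][j-1], D[i-1][j-1]). Filling the table (rows: prefixes of 'pxbu', columns: prefixes of 'pcbu'):
     ε  p  c  b  u
  ε  0  1  2  3  4
  p  1  0  1  2  3
  x  2  1  1  2  3
  b  3  2  2  1  2
  u  4  3  3  2  1
The bottom-right entry gives D[4][4] = 1, so no sequence of fewer than 1 edit works. Backtracking through the table gives one optimal edit sequence (1 edit):
  pxbu → pcbu (sub x→c @2)
Edit distance = 1.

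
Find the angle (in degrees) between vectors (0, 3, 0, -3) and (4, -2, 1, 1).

With u = (0, 3, 0, -3), v = (4, -2, 1, 1):
u·v = 0·4 + 3·(-2) + 0·1 + (-3)·1 = 0 + (-6) + 0 + (-3) = -9.
|u| = √(0² + 3² + 0² + (-3)²) = √18, |v| = √(4² + (-2)² + 1² + 1²) = √22, so |u||v| = √(18·22) = √396.
cos θ = (u·v)/(|u||v|) = -9/√396 ≈ -0.452267
θ = arccos(-0.452267) ≈ 116.89°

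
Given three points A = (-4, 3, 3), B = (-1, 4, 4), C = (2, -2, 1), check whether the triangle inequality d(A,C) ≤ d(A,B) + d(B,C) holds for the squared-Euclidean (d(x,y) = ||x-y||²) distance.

d(A,B) = 3² + 1² + 1² = 11, d(B,C) = 3² + 6² + 3² = 54, d(A,C) = 6² + 5² + 2² = 65.
d(A,C) = 65 ≤ 11 + 54 = 65. Triangle inequality is satisfied.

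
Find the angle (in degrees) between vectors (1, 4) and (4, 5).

With u = (1, 4), v = (4, 5):
u·v = 1·4 + 4·5 = 4 + 20 = 24.
|u| = √(1² + 4²) = √17, |v| = √(4² + 5²) = √41, so |u||v| = √(17·41) = √697.
cos θ = (u·v)/(|u||v|) = 24/√697 ≈ 0.909065
θ = arccos(0.909065) ≈ 24.62°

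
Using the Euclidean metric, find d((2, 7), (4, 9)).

√(Σ(x_i - y_i)²) = √((2 - 4)² + (7 - 9)²)
= √((-2)² + (-2)²) = √(4 + 4) = √8 ≈ 2.8284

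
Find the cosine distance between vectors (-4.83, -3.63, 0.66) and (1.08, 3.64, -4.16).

With u = (-4.83, -3.63, 0.66), v = (1.08, 3.64, -4.16):
u·v = (-4.83)·1.08 + (-3.63)·3.64 + 0.66·(-4.16) = (-5.2164) + (-13.2132) + (-2.7456) = -21.1752.
|u| = √((-4.83)² + (-3.63)² + 0.66²) = √(23.3289 + 13.1769 + 0.4356) = √36.9414, |v| = √(1.08² + 3.64² + (-4.16)²) = √(1.1664 + 13.2496 + 17.3056) = √31.7216.
cos θ = (u·v)/(|u||v|) = -21.1752/(√36.9414·√31.7216) ≈ -0.6186
Cosine distance = 1 - cos θ ≈ 1 - (-0.6186) = 1.6186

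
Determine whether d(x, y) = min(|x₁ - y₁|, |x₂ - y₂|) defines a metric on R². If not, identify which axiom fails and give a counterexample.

No. d fails identity of indiscernibles: take x = (-3, 0) and y = (-3, 2). Then d(x,y) = min(|-3 - (-3)|, |0 - 2|) = min(0, 2) = 0, yet x ≠ y.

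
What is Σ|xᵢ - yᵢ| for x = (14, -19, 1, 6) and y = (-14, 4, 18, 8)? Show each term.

Σ|x_i - y_i| = |14 - (-14)| + |-19 - 4| + |1 - 18| + |6 - 8| = 28 + 23 + 17 + 2 = 70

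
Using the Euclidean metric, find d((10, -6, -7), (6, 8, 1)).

√(Σ(x_i - y_i)²) = √((10 - 6)² + (-6 - 8)² + (-7 - 1)²)
= √(4² + (-14)² + (-8)²) = √(16 + 196 + 64) = √276 ≈ 16.6132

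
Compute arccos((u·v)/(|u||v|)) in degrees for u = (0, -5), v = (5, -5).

With u = (0, -5), v = (5, -5):
u·v = 0·5 + (-5)·(-5) = 0 + 25 = 25.
|u| = √(0² + (-5)²) = √25, |v| = √(5² + (-5)²) = √50, so |u||v| = √(25·50) = √1250.
cos θ = (u·v)/(|u||v|) = 25/√1250 ≈ 0.707107
θ = arccos(0.707107) ≈ 45°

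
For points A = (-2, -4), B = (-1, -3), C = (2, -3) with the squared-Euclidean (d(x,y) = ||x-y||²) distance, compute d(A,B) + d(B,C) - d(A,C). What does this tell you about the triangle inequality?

d(A,B) = 1² + 1² = 2, d(B,C) = 3² + 0² = 9, d(A,C) = 4² + 1² = 17.
d(A,B) + d(B,C) - d(A,C) = 2 + 9 - 17 = 11 - 17 = -6. This is < 0, so the triangle inequality FAILS for these points (squared-Euclidean is not a metric).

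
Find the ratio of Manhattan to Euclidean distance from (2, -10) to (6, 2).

L1 = |2 - 6| + |-10 - 2| = 4 + 12 = 16
L2 = √(4² + 12²) = √160 ≈ 12.6491
L1 ≥ L2 always (equality iff movement is along one axis); L1 > L2 here.
Ratio L1/L2 = 16/√160 ≈ 1.2649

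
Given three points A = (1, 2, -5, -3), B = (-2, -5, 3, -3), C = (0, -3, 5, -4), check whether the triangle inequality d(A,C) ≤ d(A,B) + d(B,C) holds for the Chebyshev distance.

d(A,B) = max(3, 7, 8, 0) = 8, d(B,C) = max(2, 2, 2, 1) = 2, d(A,C) = max(1, 5, 10, 1) = 10.
d(A,C) = 10 ≤ 8 + 2 = 10. Triangle inequality is satisfied.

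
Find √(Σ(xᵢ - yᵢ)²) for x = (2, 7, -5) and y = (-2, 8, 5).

√(Σ(x_i - y_i)²) = √((2 - (-2))² + (7 - 8)² + (-5 - 5)²)
= √(4² + (-1)² + (-10)²) = √(16 + 1 + 100) = √117 ≈ 10.8167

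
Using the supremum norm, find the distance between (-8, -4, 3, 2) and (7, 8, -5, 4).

max(|x_i - y_i|) = max(|-8 - 7|, |-4 - 8|, |3 - (-5)|, |2 - 4|) = max(15, 12, 8, 2) = 15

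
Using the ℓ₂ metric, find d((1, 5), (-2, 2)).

√(Σ(x_i - y_i)²) = √((1 - (-2))² + (5 - 2)²)
= √(3² + 3²) = √(9 + 9) = √18 ≈ 4.2426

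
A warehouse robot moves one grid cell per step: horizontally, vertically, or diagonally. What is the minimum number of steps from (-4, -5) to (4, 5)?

max(|x_i - y_i|) = max(|-4 - 4|, |-5 - 5|) = max(8, 10) = 10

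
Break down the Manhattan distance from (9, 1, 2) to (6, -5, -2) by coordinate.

Σ|x_i - y_i| = |9 - 6| + |1 - (-5)| + |2 - (-2)| = 3 + 6 + 4 = 13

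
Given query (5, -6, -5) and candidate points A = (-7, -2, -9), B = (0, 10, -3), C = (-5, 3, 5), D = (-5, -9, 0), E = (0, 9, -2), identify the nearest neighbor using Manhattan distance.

Distances: d(A) = 20, d(B) = 23, d(C) = 29, d(D) = 18, d(E) = 23. Nearest: D = (-5, -9, 0) with distance 18.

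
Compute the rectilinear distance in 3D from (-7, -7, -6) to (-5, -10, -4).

Σ|x_i - y_i| = |-7 - (-5)| + |-7 - (-10)| + |-6 - (-4)| = 2 + 3 + 2 = 7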